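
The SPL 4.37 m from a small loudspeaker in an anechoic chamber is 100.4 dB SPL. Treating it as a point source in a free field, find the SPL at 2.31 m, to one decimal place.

105.9 dB SPL

For a point source in a free field, ΔL = −20·log₁₀(d₂/d₁).
ΔL = −20·log₁₀(2.31/4.37) = 5.54 dB, so L₂ = 100.4 + (5.54) = 105.9 dB SPL.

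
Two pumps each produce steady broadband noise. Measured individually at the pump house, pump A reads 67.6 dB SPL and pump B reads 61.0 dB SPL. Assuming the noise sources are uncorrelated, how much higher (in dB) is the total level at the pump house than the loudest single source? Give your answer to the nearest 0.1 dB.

Incoherent sources sum as intensities:
L_total = 10·log₁₀(10^(67.6/10) + 10^(61.0/10)) = 68.46 dB SPL.
Excess over the loudest (67.6 dB): 68.46 − 67.6 = 0.9 dB.

0.9 dB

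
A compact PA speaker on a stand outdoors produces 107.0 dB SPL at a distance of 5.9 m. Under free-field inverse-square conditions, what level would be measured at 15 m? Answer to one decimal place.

Free-field point source: level drops by 20·log₁₀ of the distance ratio.
ΔL = −20·log₁₀(15/5.9) = -8.10 dB, so L₂ = 107.0 + (-8.10) = 98.9 dB SPL.

98.9 dB SPL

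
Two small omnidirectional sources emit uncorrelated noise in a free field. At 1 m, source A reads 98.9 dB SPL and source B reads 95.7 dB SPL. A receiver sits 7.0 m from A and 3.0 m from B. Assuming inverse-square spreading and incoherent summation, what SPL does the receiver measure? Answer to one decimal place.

87.6 dB SPL

At the listener: L_A = 98.9 − 20·log₁₀(7.0) = 82.00 dB; L_B = 95.7 − 20·log₁₀(3.0) = 86.16 dB.
Combined: 10·log₁₀(10^(82.00/10)+10^(86.16/10)) = 87.6 dB SPL.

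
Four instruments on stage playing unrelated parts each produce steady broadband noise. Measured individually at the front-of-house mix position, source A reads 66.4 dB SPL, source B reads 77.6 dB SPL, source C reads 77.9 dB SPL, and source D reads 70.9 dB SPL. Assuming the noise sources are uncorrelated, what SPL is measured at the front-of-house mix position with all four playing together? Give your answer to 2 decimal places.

Add the sources as powers (linear), then convert back to dB:
L_total = 10·log₁₀(10^(66.4/10) + 10^(77.6/10) + 10^(77.9/10) + 10^(70.9/10)) = 10·log₁₀(135900000) = 81.33 dB SPL.

81.33 dB SPL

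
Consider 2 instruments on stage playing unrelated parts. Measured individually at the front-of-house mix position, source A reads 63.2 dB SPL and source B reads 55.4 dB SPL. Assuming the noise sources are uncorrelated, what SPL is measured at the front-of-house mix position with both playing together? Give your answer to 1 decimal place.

Uncorrelated sources add in intensity (power), not in dB.
L_total = 10·log₁₀(10^(63.2/10) + 10^(55.4/10)) = 10·log₁₀(2436000) = 63.9 dB SPL.

63.9 dB SPL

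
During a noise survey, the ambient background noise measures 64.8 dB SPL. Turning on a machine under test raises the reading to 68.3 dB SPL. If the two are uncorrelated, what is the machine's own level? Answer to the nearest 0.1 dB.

65.7 dB SPL

Background correction is a power subtraction:
L_src = 10·log₁₀(10^(68.3/10) − 10^(64.8/10)) = 10·log₁₀(3741000) = 65.7 dB SPL.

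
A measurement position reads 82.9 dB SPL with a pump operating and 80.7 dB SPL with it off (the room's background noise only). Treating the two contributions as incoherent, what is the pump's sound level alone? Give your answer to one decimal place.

78.9 dB SPL

Subtract intensities: L_src = 10·log₁₀(10^(L_total/10) − 10^(L_bg/10)).
L_src = 10·log₁₀(10^(82.9/10) − 10^(80.7/10)) = 10·log₁₀(77490000) = 78.9 dB SPL.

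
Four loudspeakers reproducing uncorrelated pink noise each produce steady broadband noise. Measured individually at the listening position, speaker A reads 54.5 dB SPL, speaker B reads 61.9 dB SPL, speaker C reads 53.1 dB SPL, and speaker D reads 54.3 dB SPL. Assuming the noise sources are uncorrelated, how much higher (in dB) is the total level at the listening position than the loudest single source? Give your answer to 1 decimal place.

Uncorrelated sources add in intensity (power), not in dB.
L_total = 10·log₁₀(10^(54.5/10) + 10^(61.9/10) + 10^(53.1/10) + 10^(54.3/10)) = 63.62 dB SPL.
Excess over the loudest (61.9 dB): 63.62 − 61.9 = 1.7 dB.

1.7 dB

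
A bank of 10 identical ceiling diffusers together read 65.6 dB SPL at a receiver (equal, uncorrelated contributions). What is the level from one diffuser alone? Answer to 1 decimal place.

55.6 dB SPL

10 equal incoherent sources add 10·log₁₀(10) = 10.00 dB over one source.
L_one = 65.6 − 10.00 = 55.6 dB SPL.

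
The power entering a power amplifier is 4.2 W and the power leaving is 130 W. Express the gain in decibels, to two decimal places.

Power is a power quantity, so gain = 10·log₁₀(P_out/P_in).
10·log₁₀(130/4.2) = 10·log₁₀(30.95) = 14.91 dB.

14.91 dB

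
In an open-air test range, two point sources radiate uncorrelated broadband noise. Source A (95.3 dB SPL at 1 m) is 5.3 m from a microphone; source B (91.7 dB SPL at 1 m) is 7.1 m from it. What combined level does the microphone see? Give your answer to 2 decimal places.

81.76 dB SPL

At the listener: L_A = 95.3 − 20·log₁₀(5.3) = 80.814 dB; L_B = 91.7 − 20·log₁₀(7.1) = 74.675 dB.
Combined: 10·log₁₀(10^(80.814/10)+10^(74.675/10)) = 81.76 dB SPL.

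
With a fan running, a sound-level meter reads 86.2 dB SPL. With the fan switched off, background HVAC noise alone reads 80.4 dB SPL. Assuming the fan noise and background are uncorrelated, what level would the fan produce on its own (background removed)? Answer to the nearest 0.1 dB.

Subtract intensities: L_src = 10·log₁₀(10^(L_total/10) − 10^(L_bg/10)).
L_src = 10·log₁₀(10^(86.2/10) − 10^(80.4/10)) = 10·log₁₀(307200000) = 84.9 dB SPL.

84.9 dB SPL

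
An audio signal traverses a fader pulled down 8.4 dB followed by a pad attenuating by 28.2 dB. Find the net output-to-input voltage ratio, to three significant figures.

0.0148

Net gain = (−8.4) + (−28.2) = -36.6 dB.
Voltage ratio = 10^(-36.6/20) = 0.0148.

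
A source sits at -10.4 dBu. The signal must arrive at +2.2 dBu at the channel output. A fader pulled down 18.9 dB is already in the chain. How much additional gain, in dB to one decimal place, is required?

The required make-up gain is the shortfall in the dB sum.
G = +2.2 − (-10.4) + 18.9 = 31.5 dB.

31.5 dB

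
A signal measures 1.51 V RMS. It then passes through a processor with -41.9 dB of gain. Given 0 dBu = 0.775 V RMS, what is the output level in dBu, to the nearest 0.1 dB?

-36.1 dBu

Input level: 20·log₁₀(1.51/0.775) = 5.79 dBu.
Output: 5.79 − 41.9 = -36.1 dBu.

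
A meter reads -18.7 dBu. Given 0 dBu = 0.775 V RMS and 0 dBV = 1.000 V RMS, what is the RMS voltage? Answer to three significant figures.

0.0900 V

V = 0.775 V × 10^(-18.7/20).
= 0.775 × 0.1161 = 0.0900 V.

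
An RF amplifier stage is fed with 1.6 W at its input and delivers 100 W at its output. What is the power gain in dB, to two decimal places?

For a power ratio, dB = 10·log₁₀(P₂/P₁).
10·log₁₀(100/1.6) = 10·log₁₀(62.50) = 17.96 dB.

17.96 dB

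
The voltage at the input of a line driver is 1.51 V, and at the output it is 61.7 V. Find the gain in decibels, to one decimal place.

For a voltage ratio, dB = 20·log₁₀(V₂/V₁).
20·log₁₀(61.7/1.51) = 20·log₁₀(40.86) = 32.2 dB.

32.2 dB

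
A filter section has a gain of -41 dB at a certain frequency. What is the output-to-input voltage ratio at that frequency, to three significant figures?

0.00891

Voltage ratio = 10^(dB/20).
10^(-41/20) = 10^(-2.050) = 0.00891.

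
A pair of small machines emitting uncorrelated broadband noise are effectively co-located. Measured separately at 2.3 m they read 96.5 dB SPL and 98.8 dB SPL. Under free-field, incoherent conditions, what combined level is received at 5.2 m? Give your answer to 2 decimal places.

93.73 dB SPL

Combined at 2.3 m: 10·log₁₀(10^(96.5/10)+10^(98.8/10)) = 100.811 dB SPL.
Then apply −20·log₁₀(5.2/2.3) = -7.086 dB → 93.73 dB SPL.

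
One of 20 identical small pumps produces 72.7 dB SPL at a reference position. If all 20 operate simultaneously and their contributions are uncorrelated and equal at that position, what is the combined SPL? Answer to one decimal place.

20 equal incoherent sources raise the level by 10·log₁₀(20) = 13.01 dB.
L_total = 72.7 + 13.01 = 85.7 dB SPL.

85.7 dB SPL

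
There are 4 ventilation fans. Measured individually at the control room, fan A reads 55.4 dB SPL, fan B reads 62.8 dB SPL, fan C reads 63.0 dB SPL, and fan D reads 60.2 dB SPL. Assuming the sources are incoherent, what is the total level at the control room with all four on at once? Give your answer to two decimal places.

Add the sources as powers (linear), then convert back to dB:
L_total = 10·log₁₀(10^(55.4/10) + 10^(62.8/10) + 10^(63.0/10) + 10^(60.2/10)) = 10·log₁₀(5295000) = 67.24 dB SPL.

67.24 dB SPL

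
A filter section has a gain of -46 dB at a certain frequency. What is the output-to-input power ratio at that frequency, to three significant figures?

Power ratio = 10^(dB/10).
10^(-46/10) = 10^(-4.600) = 0.0000251.

0.0000251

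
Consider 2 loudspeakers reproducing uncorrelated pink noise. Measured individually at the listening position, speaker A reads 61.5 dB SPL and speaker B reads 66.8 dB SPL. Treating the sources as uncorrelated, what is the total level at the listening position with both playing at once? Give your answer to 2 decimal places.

Incoherent sources sum as intensities:
L_total = 10·log₁₀(10^(61.5/10) + 10^(66.8/10)) = 10·log₁₀(6199000) = 67.92 dB SPL.

67.92 dB SPL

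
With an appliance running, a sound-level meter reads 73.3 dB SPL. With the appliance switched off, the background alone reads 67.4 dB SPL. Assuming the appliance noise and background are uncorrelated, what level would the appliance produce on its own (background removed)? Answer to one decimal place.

Subtract intensities: L_src = 10·log₁₀(10^(L_total/10) − 10^(L_bg/10)).
L_src = 10·log₁₀(10^(73.3/10) − 10^(67.4/10)) = 10·log₁₀(15880000) = 72.0 dB SPL.

72.0 dB SPL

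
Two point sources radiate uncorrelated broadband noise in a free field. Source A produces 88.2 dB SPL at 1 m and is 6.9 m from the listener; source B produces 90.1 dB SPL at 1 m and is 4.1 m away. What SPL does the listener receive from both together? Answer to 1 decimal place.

78.7 dB SPL

At the listener: L_A = 88.2 − 20·log₁₀(6.9) = 71.42 dB; L_B = 90.1 − 20·log₁₀(4.1) = 77.84 dB.
Combined: 10·log₁₀(10^(71.42/10)+10^(77.84/10)) = 78.7 dB SPL.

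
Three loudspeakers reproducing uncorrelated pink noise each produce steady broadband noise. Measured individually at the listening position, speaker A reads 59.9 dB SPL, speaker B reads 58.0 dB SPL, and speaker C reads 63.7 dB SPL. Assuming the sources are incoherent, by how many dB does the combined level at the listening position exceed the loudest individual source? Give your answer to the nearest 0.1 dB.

Uncorrelated sources add in intensity (power), not in dB.
L_total = 10·log₁₀(10^(59.9/10) + 10^(58.0/10) + 10^(63.7/10)) = 65.97 dB SPL.
Excess over the loudest (63.7 dB): 65.97 − 63.7 = 2.3 dB.

2.3 dB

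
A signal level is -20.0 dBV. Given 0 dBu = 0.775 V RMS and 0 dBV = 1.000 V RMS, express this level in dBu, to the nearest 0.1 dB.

The offset between the scales is 20·log₁₀(0.775/1.000) = −2.214 dB.
So dBu = -20.0 + 2.214 = -17.8 dBu.

-17.8 dBu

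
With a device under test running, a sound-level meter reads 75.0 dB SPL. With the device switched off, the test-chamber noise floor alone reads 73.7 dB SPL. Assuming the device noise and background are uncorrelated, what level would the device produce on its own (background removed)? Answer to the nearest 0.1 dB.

69.1 dB SPL

Remove the background by subtracting linear intensities:
L_src = 10·log₁₀(10^(75.0/10) − 10^(73.7/10)) = 10·log₁₀(8180000) = 69.1 dB SPL.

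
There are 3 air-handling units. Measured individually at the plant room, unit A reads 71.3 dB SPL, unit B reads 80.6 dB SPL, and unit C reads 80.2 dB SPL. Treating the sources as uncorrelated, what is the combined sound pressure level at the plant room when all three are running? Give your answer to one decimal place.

83.7 dB SPL

Add the sources as powers (linear), then convert back to dB:
L_total = 10·log₁₀(10^(71.3/10) + 10^(80.6/10) + 10^(80.2/10)) = 10·log₁₀(233000000) = 83.7 dB SPL.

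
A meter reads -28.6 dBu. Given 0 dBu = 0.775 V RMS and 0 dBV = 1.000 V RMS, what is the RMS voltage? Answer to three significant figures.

0.0288 V

V = 0.775 V × 10^(-28.6/20).
= 0.775 × 0.03715 = 0.0288 V.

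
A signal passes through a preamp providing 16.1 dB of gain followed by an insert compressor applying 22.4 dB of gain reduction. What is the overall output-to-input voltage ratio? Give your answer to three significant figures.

Net gain = 16.1 + (−22.4) = -6.3 dB.
Voltage ratio = 10^(-6.3/20) = 0.484.

0.484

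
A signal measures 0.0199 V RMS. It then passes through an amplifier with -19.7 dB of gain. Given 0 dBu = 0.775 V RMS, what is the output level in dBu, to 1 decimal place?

-51.5 dBu

Input level: 20·log₁₀(0.0199/0.775) = -31.81 dBu.
Output: -31.81 − 19.7 = -51.5 dBu.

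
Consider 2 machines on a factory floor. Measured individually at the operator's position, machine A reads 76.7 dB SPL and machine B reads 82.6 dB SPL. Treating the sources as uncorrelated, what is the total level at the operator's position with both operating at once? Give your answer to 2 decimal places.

Uncorrelated sources add in intensity (power), not in dB.
L_total = 10·log₁₀(10^(76.7/10) + 10^(82.6/10)) = 10·log₁₀(228700000) = 83.59 dB SPL.

83.59 dB SPL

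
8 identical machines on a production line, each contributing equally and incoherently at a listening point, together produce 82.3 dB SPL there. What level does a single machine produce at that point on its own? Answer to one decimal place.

8 equal incoherent sources add 10·log₁₀(8) = 9.03 dB over one source.
L_one = 82.3 − 9.03 = 73.3 dB SPL.

73.3 dB SPL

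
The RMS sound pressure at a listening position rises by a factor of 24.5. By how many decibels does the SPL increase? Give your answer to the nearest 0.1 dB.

SPL change from a pressure ratio uses the 20·log₁₀ form:
20·log₁₀(24.5) = 27.8 dB.

27.8 dB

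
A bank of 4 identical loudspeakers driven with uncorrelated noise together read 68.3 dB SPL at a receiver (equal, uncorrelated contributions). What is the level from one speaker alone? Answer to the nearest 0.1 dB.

4 equal incoherent sources add 10·log₁₀(4) = 6.02 dB over one source.
L_one = 68.3 − 6.02 = 62.3 dB SPL.

62.3 dB SPL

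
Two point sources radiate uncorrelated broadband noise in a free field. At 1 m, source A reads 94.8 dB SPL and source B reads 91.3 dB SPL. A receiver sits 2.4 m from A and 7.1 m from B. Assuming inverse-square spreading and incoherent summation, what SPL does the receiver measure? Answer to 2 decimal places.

At the listener: L_A = 94.8 − 20·log₁₀(2.4) = 87.196 dB; L_B = 91.3 − 20·log₁₀(7.1) = 74.275 dB.
Combined: 10·log₁₀(10^(87.196/10)+10^(74.275/10)) = 87.41 dB SPL.

87.41 dB SPL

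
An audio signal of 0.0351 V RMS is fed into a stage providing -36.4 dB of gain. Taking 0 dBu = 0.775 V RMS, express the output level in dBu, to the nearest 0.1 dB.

Input level: 20·log₁₀(0.0351/0.775) = -26.88 dBu.
Output: -26.88 − 36.4 = -63.3 dBu.

-63.3 dBu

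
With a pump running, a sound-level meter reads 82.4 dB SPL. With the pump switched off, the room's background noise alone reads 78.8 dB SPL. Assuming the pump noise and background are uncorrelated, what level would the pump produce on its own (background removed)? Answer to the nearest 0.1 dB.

79.9 dB SPL

Remove the background by subtracting linear intensities:
L_src = 10·log₁₀(10^(82.4/10) − 10^(78.8/10)) = 10·log₁₀(97920000) = 79.9 dB SPL.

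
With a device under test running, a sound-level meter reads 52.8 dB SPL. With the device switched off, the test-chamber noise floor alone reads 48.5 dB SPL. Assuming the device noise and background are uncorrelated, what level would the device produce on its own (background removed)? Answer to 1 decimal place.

Remove the background by subtracting linear intensities:
L_src = 10·log₁₀(10^(52.8/10) − 10^(48.5/10)) = 10·log₁₀(119800) = 50.8 dB SPL.

50.8 dB SPL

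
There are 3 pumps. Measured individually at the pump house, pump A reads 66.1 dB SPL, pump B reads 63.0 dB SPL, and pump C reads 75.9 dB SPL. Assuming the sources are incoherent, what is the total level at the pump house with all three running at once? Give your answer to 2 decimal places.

Incoherent sources sum as intensities:
L_total = 10·log₁₀(10^(66.1/10) + 10^(63.0/10) + 10^(75.9/10)) = 10·log₁₀(44970000) = 76.53 dB SPL.

76.53 dB SPL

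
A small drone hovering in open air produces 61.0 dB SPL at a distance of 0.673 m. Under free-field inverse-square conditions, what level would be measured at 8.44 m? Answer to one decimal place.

39.0 dB SPL

Inverse-square spreading gives ΔL = −20·log₁₀(d₂/d₁).
ΔL = −20·log₁₀(8.44/0.673) = -21.97 dB, so L₂ = 61.0 + (-21.97) = 39.0 dB SPL.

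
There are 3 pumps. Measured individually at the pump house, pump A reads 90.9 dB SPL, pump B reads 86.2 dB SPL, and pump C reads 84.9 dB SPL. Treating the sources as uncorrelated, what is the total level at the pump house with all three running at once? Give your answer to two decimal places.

Add the sources as powers (linear), then convert back to dB:
L_total = 10·log₁₀(10^(90.9/10) + 10^(86.2/10) + 10^(84.9/10)) = 10·log₁₀(1956000000) = 92.91 dB SPL.

92.91 dB SPL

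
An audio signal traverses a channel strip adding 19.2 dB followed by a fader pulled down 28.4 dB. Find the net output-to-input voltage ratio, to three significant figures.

0.347

Net gain = 19.2 + (−28.4) = -9.2 dB.
Voltage ratio = 10^(-9.2/20) = 0.347.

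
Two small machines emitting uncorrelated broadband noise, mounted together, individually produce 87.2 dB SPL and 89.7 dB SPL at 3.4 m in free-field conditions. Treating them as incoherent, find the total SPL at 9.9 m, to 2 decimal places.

Combined at 3.4 m: 10·log₁₀(10^(87.2/10)+10^(89.7/10)) = 91.638 dB SPL.
Then apply −20·log₁₀(9.9/3.4) = -9.283 dB → 82.35 dB SPL.

82.35 dB SPL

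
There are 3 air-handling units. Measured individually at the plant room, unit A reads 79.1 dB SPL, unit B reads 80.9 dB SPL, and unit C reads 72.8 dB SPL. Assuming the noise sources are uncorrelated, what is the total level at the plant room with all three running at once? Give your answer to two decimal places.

Incoherent sources sum as intensities:
L_total = 10·log₁₀(10^(79.1/10) + 10^(80.9/10) + 10^(72.8/10)) = 10·log₁₀(223400000) = 83.49 dB SPL.

83.49 dB SPL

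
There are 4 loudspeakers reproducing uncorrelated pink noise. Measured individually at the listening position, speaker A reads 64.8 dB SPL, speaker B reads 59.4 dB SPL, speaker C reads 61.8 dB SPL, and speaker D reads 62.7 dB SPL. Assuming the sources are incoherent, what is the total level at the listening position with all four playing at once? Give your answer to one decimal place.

Add the sources as powers (linear), then convert back to dB:
L_total = 10·log₁₀(10^(64.8/10) + 10^(59.4/10) + 10^(61.8/10) + 10^(62.7/10)) = 10·log₁₀(7267000) = 68.6 dB SPL.

68.6 dB SPL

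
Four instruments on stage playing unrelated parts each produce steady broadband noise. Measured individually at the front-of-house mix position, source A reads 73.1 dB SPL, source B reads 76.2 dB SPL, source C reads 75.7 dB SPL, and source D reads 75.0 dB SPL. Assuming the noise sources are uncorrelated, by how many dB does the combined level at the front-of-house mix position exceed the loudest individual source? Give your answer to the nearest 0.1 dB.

5.0 dB

Incoherent sources sum as intensities:
L_total = 10·log₁₀(10^(73.1/10) + 10^(76.2/10) + 10^(75.7/10) + 10^(75.0/10)) = 81.17 dB SPL.
Excess over the loudest (76.2 dB): 81.17 − 76.2 = 5.0 dB.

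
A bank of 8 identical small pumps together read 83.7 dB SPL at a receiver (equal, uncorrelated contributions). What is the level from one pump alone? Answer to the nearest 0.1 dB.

8 equal incoherent sources add 10·log₁₀(8) = 9.03 dB over one source.
L_one = 83.7 − 9.03 = 74.7 dB SPL.

74.7 dB SPL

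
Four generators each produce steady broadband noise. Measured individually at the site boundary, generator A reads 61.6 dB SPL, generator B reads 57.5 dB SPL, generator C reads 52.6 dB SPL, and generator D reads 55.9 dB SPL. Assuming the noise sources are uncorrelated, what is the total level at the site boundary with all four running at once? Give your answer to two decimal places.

Incoherent sources sum as intensities:
L_total = 10·log₁₀(10^(61.6/10) + 10^(57.5/10) + 10^(52.6/10) + 10^(55.9/10)) = 10·log₁₀(2579000) = 64.11 dB SPL.

64.11 dB SPL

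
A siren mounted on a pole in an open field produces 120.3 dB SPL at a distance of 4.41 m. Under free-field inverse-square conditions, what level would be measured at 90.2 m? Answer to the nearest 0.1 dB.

For a point source in a free field, ΔL = −20·log₁₀(d₂/d₁).
ΔL = −20·log₁₀(90.2/4.41) = -26.22 dB, so L₂ = 120.3 + (-26.22) = 94.1 dB SPL.

94.1 dB SPL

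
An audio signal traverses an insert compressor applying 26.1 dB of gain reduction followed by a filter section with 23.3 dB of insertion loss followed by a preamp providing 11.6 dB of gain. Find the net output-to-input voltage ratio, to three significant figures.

0.0129

Net gain = (−26.1) + (−23.3) + 11.6 = -37.8 dB.
Voltage ratio = 10^(-37.8/20) = 0.0129.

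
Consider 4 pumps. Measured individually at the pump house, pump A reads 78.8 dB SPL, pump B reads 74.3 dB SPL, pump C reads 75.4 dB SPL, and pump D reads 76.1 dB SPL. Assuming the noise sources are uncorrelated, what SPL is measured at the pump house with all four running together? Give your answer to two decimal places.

Uncorrelated sources add in intensity (power), not in dB.
L_total = 10·log₁₀(10^(78.8/10) + 10^(74.3/10) + 10^(75.4/10) + 10^(76.1/10)) = 10·log₁₀(178200000) = 82.51 dB SPL.

82.51 dB SPL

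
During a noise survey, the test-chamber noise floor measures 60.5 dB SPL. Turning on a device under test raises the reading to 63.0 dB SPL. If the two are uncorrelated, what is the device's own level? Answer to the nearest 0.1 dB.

Background correction is a power subtraction:
L_src = 10·log₁₀(10^(63.0/10) − 10^(60.5/10)) = 10·log₁₀(873200) = 59.4 dB SPL.

59.4 dB SPL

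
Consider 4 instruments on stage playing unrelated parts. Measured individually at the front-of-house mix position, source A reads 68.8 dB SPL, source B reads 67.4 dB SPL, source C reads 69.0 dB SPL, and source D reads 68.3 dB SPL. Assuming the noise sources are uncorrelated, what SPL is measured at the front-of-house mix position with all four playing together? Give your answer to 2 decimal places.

74.44 dB SPL

Uncorrelated sources add in intensity (power), not in dB.
L_total = 10·log₁₀(10^(68.8/10) + 10^(67.4/10) + 10^(69.0/10) + 10^(68.3/10)) = 10·log₁₀(27790000) = 74.44 dB SPL.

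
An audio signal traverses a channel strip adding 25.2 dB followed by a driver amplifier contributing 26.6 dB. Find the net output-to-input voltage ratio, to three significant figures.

Net gain = 25.2 + 26.6 = 51.8 dB.
Voltage ratio = 10^(51.8/20) = 389.

389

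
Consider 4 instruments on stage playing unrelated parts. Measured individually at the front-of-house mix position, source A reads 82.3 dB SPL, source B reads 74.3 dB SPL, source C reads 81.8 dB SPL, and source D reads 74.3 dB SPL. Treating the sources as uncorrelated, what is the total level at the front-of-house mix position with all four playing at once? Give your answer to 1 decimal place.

85.7 dB SPL

Incoherent sources sum as intensities:
L_total = 10·log₁₀(10^(82.3/10) + 10^(74.3/10) + 10^(81.8/10) + 10^(74.3/10)) = 10·log₁₀(375000000) = 85.7 dB SPL.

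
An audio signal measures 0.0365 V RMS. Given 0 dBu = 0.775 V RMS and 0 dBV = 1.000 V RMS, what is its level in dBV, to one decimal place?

dBV = 20·log₁₀(V / 1.000 V).
20·log₁₀(0.0365/1.000) = -28.8 dBV.

-28.8 dBV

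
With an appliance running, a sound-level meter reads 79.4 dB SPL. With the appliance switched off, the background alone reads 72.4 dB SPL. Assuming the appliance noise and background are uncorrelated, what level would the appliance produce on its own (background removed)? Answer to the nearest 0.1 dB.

Remove the background by subtracting linear intensities:
L_src = 10·log₁₀(10^(79.4/10) − 10^(72.4/10)) = 10·log₁₀(69720000) = 78.4 dB SPL.

78.4 dB SPL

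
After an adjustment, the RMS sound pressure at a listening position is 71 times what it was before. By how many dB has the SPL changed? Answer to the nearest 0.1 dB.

37.0 dB

Sound pressure is an amplitude quantity: ΔL = 20·log₁₀(p₂/p₁).
20·log₁₀(71) = 37.0 dB.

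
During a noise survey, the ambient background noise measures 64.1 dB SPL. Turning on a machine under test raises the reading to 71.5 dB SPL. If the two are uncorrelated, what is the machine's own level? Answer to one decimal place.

70.6 dB SPL

Subtract intensities: L_src = 10·log₁₀(10^(L_total/10) − 10^(L_bg/10)).
L_src = 10·log₁₀(10^(71.5/10) − 10^(64.1/10)) = 10·log₁₀(11550000) = 70.6 dB SPL.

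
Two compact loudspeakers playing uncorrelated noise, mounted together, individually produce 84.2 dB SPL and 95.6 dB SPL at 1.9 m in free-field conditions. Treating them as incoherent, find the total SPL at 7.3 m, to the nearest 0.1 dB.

84.2 dB SPL

Combined at 1.9 m: 10·log₁₀(10^(84.2/10)+10^(95.6/10)) = 95.90 dB SPL.
Then apply −20·log₁₀(7.3/1.9) = -11.69 dB → 84.2 dB SPL.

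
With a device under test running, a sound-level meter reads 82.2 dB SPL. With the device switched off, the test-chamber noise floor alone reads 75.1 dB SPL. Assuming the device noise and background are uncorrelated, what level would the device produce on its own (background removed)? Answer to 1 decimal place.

Background correction is a power subtraction:
L_src = 10·log₁₀(10^(82.2/10) − 10^(75.1/10)) = 10·log₁₀(133600000) = 81.3 dB SPL.

81.3 dB SPL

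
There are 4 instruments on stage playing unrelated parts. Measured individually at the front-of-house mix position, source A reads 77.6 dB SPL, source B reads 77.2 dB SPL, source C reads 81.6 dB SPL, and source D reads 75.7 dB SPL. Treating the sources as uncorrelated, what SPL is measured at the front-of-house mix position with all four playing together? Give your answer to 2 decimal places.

84.65 dB SPL

Add the sources as powers (linear), then convert back to dB:
L_total = 10·log₁₀(10^(77.6/10) + 10^(77.2/10) + 10^(81.6/10) + 10^(75.7/10)) = 10·log₁₀(291700000) = 84.65 dB SPL.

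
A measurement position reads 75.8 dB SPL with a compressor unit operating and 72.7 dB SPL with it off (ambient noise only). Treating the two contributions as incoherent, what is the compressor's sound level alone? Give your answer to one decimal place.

72.9 dB SPL

Subtract intensities: L_src = 10·log₁₀(10^(L_total/10) − 10^(L_bg/10)).
L_src = 10·log₁₀(10^(75.8/10) − 10^(72.7/10)) = 10·log₁₀(19400000) = 72.9 dB SPL.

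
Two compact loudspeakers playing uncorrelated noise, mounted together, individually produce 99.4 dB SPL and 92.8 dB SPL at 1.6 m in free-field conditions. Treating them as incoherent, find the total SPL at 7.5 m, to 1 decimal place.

Combined at 1.6 m: 10·log₁₀(10^(99.4/10)+10^(92.8/10)) = 100.26 dB SPL.
Then apply −20·log₁₀(7.5/1.6) = -13.42 dB → 86.8 dB SPL.

86.8 dB SPL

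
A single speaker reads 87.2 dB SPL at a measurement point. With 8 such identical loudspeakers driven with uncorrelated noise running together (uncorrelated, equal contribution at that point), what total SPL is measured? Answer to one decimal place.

96.2 dB SPL

8 equal incoherent sources raise the level by 10·log₁₀(8) = 9.03 dB.
L_total = 87.2 + 9.03 = 96.2 dB SPL.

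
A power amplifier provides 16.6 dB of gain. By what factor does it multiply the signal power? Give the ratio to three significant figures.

Power ratio = 10^(dB/10).
10^(16.6/10) = 10^(1.660) = 45.7.

45.7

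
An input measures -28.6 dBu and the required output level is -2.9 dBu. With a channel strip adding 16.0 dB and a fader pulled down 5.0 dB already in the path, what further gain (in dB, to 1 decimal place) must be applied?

The required make-up gain is the shortfall in the dB sum.
G = -2.9 − (-28.6) − 16.0 + 5.0 = 14.7 dB.

14.7 dB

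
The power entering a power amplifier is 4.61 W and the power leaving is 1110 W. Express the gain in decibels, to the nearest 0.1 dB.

Power is a power quantity, so gain = 10·log₁₀(P_out/P_in).
10·log₁₀(1110/4.61) = 10·log₁₀(240.8) = 23.8 dB.

23.8 dB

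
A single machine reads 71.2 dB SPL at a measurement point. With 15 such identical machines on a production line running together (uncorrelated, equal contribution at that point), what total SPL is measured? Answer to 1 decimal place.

83.0 dB SPL

15 equal incoherent sources raise the level by 10·log₁₀(15) = 11.76 dB.
L_total = 71.2 + 11.76 = 83.0 dB SPL.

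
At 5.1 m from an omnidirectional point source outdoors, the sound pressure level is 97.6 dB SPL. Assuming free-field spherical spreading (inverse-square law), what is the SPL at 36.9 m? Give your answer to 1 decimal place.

For a point source in a free field, ΔL = −20·log₁₀(d₂/d₁).
ΔL = −20·log₁₀(36.9/5.1) = -17.19 dB, so L₂ = 97.6 + (-17.19) = 80.4 dB SPL.

80.4 dB SPL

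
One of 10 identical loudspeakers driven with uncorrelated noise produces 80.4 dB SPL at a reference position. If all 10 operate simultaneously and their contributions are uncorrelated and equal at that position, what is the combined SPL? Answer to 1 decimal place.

10 equal incoherent sources raise the level by 10·log₁₀(10) = 10.00 dB.
L_total = 80.4 + 10.00 = 90.4 dB SPL.

90.4 dB SPL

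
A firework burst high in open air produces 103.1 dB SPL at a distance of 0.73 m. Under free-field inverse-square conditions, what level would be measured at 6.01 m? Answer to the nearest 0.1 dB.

Free-field point source: level drops by 20·log₁₀ of the distance ratio.
ΔL = −20·log₁₀(6.01/0.73) = -18.31 dB, so L₂ = 103.1 + (-18.31) = 84.8 dB SPL.

84.8 dB SPL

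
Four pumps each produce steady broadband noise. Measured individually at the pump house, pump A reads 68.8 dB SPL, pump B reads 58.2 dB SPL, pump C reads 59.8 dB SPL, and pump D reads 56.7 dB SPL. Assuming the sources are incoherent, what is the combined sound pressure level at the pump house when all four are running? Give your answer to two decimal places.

Incoherent sources sum as intensities:
L_total = 10·log₁₀(10^(68.8/10) + 10^(58.2/10) + 10^(59.8/10) + 10^(56.7/10)) = 10·log₁₀(9669000) = 69.85 dB SPL.

69.85 dB SPL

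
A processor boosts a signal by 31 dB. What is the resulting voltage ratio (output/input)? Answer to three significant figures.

Voltage ratio = 10^(dB/20).
10^(31/20) = 10^(1.550) = 35.5.

35.5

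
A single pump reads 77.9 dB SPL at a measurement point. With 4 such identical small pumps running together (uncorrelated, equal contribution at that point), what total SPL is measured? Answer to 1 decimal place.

83.9 dB SPL

4 equal incoherent sources raise the level by 10·log₁₀(4) = 6.02 dB.
L_total = 77.9 + 6.02 = 83.9 dB SPL.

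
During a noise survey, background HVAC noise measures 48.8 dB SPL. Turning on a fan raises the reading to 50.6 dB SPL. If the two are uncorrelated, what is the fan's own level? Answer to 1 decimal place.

45.9 dB SPL

Remove the background by subtracting linear intensities:
L_src = 10·log₁₀(10^(50.6/10) − 10^(48.8/10)) = 10·log₁₀(38960) = 45.9 dB SPL.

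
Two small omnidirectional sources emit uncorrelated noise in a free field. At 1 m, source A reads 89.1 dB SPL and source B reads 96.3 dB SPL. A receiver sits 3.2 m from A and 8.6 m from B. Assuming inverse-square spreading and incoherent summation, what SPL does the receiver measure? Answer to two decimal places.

81.37 dB SPL

At the listener: L_A = 89.1 − 20·log₁₀(3.2) = 78.997 dB; L_B = 96.3 − 20·log₁₀(8.6) = 77.610 dB.
Combined: 10·log₁₀(10^(78.997/10)+10^(77.610/10)) = 81.37 dB SPL.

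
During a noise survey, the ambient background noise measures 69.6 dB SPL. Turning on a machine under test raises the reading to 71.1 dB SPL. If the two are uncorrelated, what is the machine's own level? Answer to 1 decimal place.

Background correction is a power subtraction:
L_src = 10·log₁₀(10^(71.1/10) − 10^(69.6/10)) = 10·log₁₀(3762000) = 65.8 dB SPL.

65.8 dB SPL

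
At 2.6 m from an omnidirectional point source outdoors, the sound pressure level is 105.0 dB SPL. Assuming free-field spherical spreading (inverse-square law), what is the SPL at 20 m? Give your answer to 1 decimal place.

87.3 dB SPL

Free-field point source: level drops by 20·log₁₀ of the distance ratio.
ΔL = −20·log₁₀(20/2.6) = -17.72 dB, so L₂ = 105.0 + (-17.72) = 87.3 dB SPL.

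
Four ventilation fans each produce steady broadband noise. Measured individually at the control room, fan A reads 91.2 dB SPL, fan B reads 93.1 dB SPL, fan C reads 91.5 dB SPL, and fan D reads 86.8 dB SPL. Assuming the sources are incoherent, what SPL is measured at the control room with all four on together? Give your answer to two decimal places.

97.20 dB SPL

Uncorrelated sources add in intensity (power), not in dB.
L_total = 10·log₁₀(10^(91.2/10) + 10^(93.1/10) + 10^(91.5/10) + 10^(86.8/10)) = 10·log₁₀(5251000000) = 97.20 dB SPL.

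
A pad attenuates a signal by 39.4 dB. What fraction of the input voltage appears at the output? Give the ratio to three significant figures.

0.0107

Voltage ratio = 10^(dB/20).
10^(-39.4/20) = 10^(-1.970) = 0.0107.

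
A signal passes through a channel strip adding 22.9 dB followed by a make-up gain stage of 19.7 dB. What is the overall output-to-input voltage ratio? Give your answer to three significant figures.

Net gain = 22.9 + 19.7 = 42.6 dB.
Voltage ratio = 10^(42.6/20) = 135.

135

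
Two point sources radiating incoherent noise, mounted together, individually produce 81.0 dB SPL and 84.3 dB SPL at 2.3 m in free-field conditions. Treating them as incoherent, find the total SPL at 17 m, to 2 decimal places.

Combined at 2.3 m: 10·log₁₀(10^(81.0/10)+10^(84.3/10)) = 85.966 dB SPL.
Then apply −20·log₁₀(17/2.3) = -17.374 dB → 68.59 dB SPL.

68.59 dB SPL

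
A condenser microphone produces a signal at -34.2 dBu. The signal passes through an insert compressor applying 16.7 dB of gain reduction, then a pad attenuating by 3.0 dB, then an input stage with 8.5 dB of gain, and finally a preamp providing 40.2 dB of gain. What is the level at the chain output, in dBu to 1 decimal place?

-5.2 dBu

Cascaded gains and losses add directly in dB.
-34.2 − 16.7 − 3.0 + 8.5 + 40.2 = -5.2 dBu.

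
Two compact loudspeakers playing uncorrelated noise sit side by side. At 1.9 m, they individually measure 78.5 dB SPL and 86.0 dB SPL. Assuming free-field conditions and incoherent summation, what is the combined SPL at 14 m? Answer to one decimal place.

Combined at 1.9 m: 10·log₁₀(10^(78.5/10)+10^(86.0/10)) = 86.71 dB SPL.
Then apply −20·log₁₀(14/1.9) = -17.35 dB → 69.4 dB SPL.

69.4 dB SPL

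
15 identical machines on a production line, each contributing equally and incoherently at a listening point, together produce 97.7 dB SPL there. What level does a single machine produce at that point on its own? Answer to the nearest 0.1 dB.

15 equal incoherent sources add 10·log₁₀(15) = 11.76 dB over one source.
L_one = 97.7 − 11.76 = 85.9 dB SPL.

85.9 dB SPL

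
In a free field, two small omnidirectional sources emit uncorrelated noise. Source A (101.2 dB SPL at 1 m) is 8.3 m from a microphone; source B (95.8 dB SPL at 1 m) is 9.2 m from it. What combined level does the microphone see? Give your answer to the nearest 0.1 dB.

At the listener: L_A = 101.2 − 20·log₁₀(8.3) = 82.82 dB; L_B = 95.8 − 20·log₁₀(9.2) = 76.52 dB.
Combined: 10·log₁₀(10^(82.82/10)+10^(76.52/10)) = 83.7 dB SPL.

83.7 dB SPL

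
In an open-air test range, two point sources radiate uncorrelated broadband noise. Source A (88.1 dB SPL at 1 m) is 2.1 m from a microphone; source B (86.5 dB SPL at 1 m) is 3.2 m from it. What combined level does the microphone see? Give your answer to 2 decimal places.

82.79 dB SPL

At the listener: L_A = 88.1 − 20·log₁₀(2.1) = 81.656 dB; L_B = 86.5 − 20·log₁₀(3.2) = 76.397 dB.
Combined: 10·log₁₀(10^(81.656/10)+10^(76.397/10)) = 82.79 dB SPL.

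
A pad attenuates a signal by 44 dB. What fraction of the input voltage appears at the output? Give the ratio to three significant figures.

0.00631

Voltage ratio = 10^(dB/20).
10^(-44/20) = 10^(-2.200) = 0.00631.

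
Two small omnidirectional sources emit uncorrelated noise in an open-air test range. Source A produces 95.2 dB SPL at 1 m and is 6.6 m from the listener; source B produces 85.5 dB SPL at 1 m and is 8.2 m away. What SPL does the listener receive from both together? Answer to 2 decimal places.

79.10 dB SPL

At the listener: L_A = 95.2 − 20·log₁₀(6.6) = 78.809 dB; L_B = 85.5 − 20·log₁₀(8.2) = 67.224 dB.
Combined: 10·log₁₀(10^(78.809/10)+10^(67.224/10)) = 79.10 dB SPL.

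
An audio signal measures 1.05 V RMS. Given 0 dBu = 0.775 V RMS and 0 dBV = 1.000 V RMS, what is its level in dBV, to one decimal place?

dBV = 20·log₁₀(V / 1.000 V).
20·log₁₀(1.05/1.000) = +0.4 dBV.

+0.4 dBV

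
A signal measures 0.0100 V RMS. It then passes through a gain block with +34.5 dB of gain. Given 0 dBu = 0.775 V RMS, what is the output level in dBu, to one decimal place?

Input level: 20·log₁₀(0.0100/0.775) = -37.79 dBu.
Output: -37.79 + 34.5 = -3.3 dBu.

-3.3 dBu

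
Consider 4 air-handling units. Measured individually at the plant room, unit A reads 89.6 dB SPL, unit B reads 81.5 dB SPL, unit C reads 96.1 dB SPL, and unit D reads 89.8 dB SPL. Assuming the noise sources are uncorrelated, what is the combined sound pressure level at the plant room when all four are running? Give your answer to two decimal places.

Add the sources as powers (linear), then convert back to dB:
L_total = 10·log₁₀(10^(89.6/10) + 10^(81.5/10) + 10^(96.1/10) + 10^(89.8/10)) = 10·log₁₀(6082000000) = 97.84 dB SPL.

97.84 dB SPL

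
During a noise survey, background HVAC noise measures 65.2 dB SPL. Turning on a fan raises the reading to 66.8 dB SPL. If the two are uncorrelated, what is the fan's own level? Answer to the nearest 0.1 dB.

61.7 dB SPL

Background correction is a power subtraction:
L_src = 10·log₁₀(10^(66.8/10) − 10^(65.2/10)) = 10·log₁₀(1475000) = 61.7 dB SPL.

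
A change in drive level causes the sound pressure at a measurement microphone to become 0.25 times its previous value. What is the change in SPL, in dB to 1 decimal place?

-12.0 dB

Sound pressure is an amplitude quantity: ΔL = 20·log₁₀(p₂/p₁).
20·log₁₀(0.25) = -12.0 dB.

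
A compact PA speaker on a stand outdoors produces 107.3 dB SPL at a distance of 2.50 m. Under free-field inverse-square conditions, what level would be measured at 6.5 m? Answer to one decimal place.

99.0 dB SPL

Free-field point source: level drops by 20·log₁₀ of the distance ratio.
ΔL = −20·log₁₀(6.5/2.50) = -8.30 dB, so L₂ = 107.3 + (-8.30) = 99.0 dB SPL.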